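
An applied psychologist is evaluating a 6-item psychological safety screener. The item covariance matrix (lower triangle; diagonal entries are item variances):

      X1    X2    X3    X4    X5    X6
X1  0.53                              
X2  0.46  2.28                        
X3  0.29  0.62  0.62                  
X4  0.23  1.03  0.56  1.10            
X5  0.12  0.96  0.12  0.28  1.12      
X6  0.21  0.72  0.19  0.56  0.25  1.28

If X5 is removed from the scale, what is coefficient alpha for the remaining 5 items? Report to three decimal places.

α = 0.783

Remaining items: X1, X2, X3, X4, X6 (k = 5).
Σσ²ᵢ = 0.53 + 2.28 + 0.62 + 1.10 + 1.28 = 5.81
total variance = 5.81 + 2 × 4.87 = 15.55
α (item deleted) = (5/4)·(1 − 5.81/15.55) = 0.783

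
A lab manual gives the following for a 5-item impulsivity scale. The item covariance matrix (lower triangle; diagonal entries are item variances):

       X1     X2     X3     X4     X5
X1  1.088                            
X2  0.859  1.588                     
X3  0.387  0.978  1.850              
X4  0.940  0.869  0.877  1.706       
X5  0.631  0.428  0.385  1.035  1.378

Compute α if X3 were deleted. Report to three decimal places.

α = 0.831

Remaining items: X1, X2, X4, X5 (k = 4).
Σσ²ᵢ = 1.088 + 1.588 + 1.706 + 1.378 = 5.760
total variance = 5.760 + 2 × 4.762 = 15.284
α (item deleted) = (4/3)·(1 − 5.760/15.284) = 0.831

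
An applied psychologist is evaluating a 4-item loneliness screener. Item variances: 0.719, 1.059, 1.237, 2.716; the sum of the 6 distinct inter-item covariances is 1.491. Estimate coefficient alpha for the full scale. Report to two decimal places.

α = 0.46

sum of item variances = 0.719 + 1.059 + 1.237 + 2.716 = 5.731
Sum of distinct covariances = 1.491
Var(T) = sum of item variances + 2·Σcov = 5.731 + 2 × 1.491 = 8.713
α = (4/3)·(1 − 5.731/8.713) = 0.46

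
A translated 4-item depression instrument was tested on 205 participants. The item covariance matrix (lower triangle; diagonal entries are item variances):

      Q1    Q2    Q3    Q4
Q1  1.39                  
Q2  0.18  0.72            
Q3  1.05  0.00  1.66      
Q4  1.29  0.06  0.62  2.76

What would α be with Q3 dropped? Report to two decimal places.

Remaining items: Q1, Q2, Q4 (k = 3).
Σσᵢ² = 1.39 + 0.72 + 2.76 = 4.87
σ²_total = 4.87 + 2 × 1.53 = 7.93
α (item deleted) = (3/2)·(1 − 4.87/7.93) = 0.58

α = 0.58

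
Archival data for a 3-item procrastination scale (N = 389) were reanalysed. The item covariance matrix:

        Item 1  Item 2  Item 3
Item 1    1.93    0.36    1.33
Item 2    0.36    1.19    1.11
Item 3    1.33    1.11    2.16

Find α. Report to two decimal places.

sum of item variances = 1.93 + 1.19 + 2.16 = 5.28
Σ_{i<j} σ_ij = 2.80
σ²_T = 5.28 + 2 × 2.80 = 10.88
α = (k/(k−1))·(1 − sum of item variances/σ²_T) = (3/2)·(1 − 5.28/10.88) = 0.77

α = 0.77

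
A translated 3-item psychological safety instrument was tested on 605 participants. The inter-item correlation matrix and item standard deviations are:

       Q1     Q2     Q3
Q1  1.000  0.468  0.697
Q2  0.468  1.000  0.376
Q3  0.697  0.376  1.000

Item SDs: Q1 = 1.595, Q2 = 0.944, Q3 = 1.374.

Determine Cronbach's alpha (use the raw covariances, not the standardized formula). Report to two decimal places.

Cronbach's alpha = 0.76

Σσ²ᵢ = 1.595² + 0.944² + 1.374² = 5.3230
Covariances σ_ij = r_ij · s_i · s_j:
  σ(Q1,Q2) = 0.468 × 1.595 × 0.944 = 0.7047
  σ(Q1,Q3) = 0.697 × 1.595 × 1.374 = 1.5275
  σ(Q2,Q3) = 0.376 × 0.944 × 1.374 = 0.4877
σ²_T = Σσ²ᵢ + 2·Σσ_ij = 5.3230 + 2 × 2.7199 = 10.7628
α = (3/2)·(1 − 5.3230/10.7628) = 0.76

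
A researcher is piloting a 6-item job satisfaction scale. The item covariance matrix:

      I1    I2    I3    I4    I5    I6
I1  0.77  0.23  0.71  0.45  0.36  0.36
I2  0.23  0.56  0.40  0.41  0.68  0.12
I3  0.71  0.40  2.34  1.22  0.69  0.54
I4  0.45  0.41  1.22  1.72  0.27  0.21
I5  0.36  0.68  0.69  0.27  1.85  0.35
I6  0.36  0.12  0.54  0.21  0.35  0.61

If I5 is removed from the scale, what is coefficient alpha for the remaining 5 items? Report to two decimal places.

Remaining items: I1, I2, I3, I4, I6 (k = 5).
Σσ²ᵢ = 0.77 + 0.56 + 2.34 + 1.72 + 0.61 = 6.00
Var(T) = 6.00 + 2 × 4.65 = 15.30
α (item deleted) = (5/4)·(1 − 6.00/15.30) = 0.76

coefficient alpha = 0.76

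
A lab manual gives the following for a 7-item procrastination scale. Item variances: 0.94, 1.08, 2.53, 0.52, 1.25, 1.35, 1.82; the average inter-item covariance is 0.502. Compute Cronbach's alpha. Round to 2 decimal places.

α = 0.80

ΣVar(i) = 0.94 + 1.08 + 2.53 + 0.52 + 1.25 + 1.35 + 1.82 = 9.49
Sum of the 21 distinct covariances = 21 × 0.502 = 10.542
total variance = ΣVar(i) + 2·Σcov = 9.49 + 2 × 10.542 = 30.574
α = (7/6)·(1 − 9.49/30.574) = 0.80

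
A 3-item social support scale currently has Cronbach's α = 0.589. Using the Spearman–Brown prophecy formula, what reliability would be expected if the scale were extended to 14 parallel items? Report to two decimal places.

predicted reliability = 0.87

Length factor m = 14/3 = 4.6667
α' = m·α / (1 + (m−1)·α)
   = 14/3 × 0.589 / (1 + (14/3 − 1) × 0.589)
   = 2.7487 / 3.1597 = 0.87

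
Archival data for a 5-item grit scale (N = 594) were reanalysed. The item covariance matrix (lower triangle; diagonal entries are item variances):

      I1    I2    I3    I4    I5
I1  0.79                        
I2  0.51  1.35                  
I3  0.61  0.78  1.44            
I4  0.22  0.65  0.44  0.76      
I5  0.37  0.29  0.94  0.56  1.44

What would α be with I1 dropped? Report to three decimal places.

α = 0.793

Remaining items: I2, I3, I4, I5 (k = 4).
Σσ²ᵢ = 1.35 + 1.44 + 0.76 + 1.44 = 4.99
Var(T) = 4.99 + 2 × 3.66 = 12.31
α (item deleted) = (4/3)·(1 − 4.99/12.31) = 0.793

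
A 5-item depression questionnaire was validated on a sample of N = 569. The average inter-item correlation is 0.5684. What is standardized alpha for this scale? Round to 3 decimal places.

standardized alpha = 0.868

Standardized α = k·r̄ / (1 + (k−1)·r̄) = 5 × 0.5684 / (1 + 4 × 0.5684)
  = 2.8420 / 3.2736 = 0.868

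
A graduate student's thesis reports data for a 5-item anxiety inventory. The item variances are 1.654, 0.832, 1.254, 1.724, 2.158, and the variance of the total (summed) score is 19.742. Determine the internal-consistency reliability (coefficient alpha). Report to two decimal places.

Σσ²ᵢ = 1.654 + 0.832 + 1.254 + 1.724 + 2.158 = 7.622
α = (k/(k−1))·(1 − Σσ²ᵢ/total variance) = (5/4)·(1 − 7.622/19.742) = 0.77

coefficient alpha = 0.77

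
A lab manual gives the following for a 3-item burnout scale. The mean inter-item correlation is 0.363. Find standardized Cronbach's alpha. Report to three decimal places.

Standardized α = k·r̄ / (1 + (k−1)·r̄) = 3 × 0.363 / (1 + 2 × 0.363)
  = 1.0890 / 1.7260 = 0.631

α = 0.631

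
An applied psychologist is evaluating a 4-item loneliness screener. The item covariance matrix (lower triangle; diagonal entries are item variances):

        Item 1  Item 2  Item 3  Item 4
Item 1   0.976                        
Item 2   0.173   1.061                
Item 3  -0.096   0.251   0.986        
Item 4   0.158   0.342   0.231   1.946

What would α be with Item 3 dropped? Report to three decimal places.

α = 0.379

Remaining items: Item 1, Item 2, Item 4 (k = 3).
Σσᵢ² = 0.976 + 1.061 + 1.946 = 3.983
Var(T) = 3.983 + 2 × 0.673 = 5.329
α (item deleted) = (3/2)·(1 − 3.983/5.329) = 0.379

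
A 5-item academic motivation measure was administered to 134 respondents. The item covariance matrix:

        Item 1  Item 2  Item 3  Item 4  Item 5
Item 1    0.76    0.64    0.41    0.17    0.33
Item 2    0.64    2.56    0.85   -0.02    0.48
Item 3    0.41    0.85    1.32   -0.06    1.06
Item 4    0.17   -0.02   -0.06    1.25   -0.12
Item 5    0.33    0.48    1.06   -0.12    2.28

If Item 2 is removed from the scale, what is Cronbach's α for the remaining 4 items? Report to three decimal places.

Cronbach's α = 0.519

Remaining items: Item 1, Item 3, Item 4, Item 5 (k = 4).
ΣVar(i) = 0.76 + 1.32 + 1.25 + 2.28 = 5.61
σ²_T = 5.61 + 2 × 1.79 = 9.19
α (item deleted) = (4/3)·(1 − 5.61/9.19) = 0.519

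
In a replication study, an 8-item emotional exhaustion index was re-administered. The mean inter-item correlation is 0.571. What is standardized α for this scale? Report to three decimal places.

Standardized α = k·r̄ / (1 + (k−1)·r̄) = 8 × 0.571 / (1 + 7 × 0.571)
  = 4.5680 / 4.9970 = 0.914

standardized α = 0.914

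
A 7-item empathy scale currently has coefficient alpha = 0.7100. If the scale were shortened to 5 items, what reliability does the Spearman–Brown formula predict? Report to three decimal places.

predicted reliability = 0.636

Length factor m = 5/7 = 0.7143
α' = m·α / (1 − (1−m)·α)
   = 5/7 × 0.7100 / (1 − (1 − 5/7) × 0.7100)
   = 0.5071 / 0.7971 = 0.636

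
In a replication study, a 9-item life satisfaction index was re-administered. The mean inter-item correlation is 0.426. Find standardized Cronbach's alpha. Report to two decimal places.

Standardized α = k·r̄ / (1 + (k−1)·r̄) = 9 × 0.426 / (1 + 8 × 0.426)
  = 3.8340 / 4.4080 = 0.87

α = 0.87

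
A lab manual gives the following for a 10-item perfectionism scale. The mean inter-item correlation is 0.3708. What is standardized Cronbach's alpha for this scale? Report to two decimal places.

α = 0.85

Standardized α = k·r̄ / (1 + (k−1)·r̄) = 10 × 0.3708 / (1 + 9 × 0.3708)
  = 3.7080 / 4.3372 = 0.85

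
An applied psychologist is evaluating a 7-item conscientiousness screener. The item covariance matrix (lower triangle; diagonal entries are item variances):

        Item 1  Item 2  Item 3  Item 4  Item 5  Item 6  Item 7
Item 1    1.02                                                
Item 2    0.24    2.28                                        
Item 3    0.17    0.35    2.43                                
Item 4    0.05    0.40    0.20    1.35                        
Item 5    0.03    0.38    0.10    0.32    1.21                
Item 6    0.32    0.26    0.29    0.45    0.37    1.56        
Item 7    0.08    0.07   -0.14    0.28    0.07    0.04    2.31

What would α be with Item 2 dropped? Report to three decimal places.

α = 0.417

Remaining items: Item 1, Item 3, Item 4, Item 5, Item 6, Item 7 (k = 6).
Σσ²ᵢ = 1.02 + 2.43 + 1.35 + 1.21 + 1.56 + 2.31 = 9.88
σ²_total = 9.88 + 2 × 2.63 = 15.14
α (item deleted) = (6/5)·(1 − 9.88/15.14) = 0.417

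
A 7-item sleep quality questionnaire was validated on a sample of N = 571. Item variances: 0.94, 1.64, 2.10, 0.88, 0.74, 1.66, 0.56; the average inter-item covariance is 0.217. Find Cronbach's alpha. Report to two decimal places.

Σσ²ᵢ = 0.94 + 1.64 + 2.10 + 0.88 + 0.74 + 1.66 + 0.56 = 8.52
Sum of the 21 distinct covariances = 21 × 0.217 = 4.557
σ²_total = Σσ²ᵢ + 2·Σcov = 8.52 + 2 × 4.557 = 17.634
α = (7/6)·(1 − 8.52/17.634) = 0.60

α = 0.60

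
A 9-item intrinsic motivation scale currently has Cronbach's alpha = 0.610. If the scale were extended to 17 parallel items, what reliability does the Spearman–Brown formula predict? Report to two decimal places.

predicted reliability = 0.75

Length factor m = 17/9 = 1.8889
α' = m·α / (1 + (m−1)·α)
   = 17/9 × 0.610 / (1 + (17/9 − 1) × 0.610)
   = 1.1522 / 1.5422 = 0.75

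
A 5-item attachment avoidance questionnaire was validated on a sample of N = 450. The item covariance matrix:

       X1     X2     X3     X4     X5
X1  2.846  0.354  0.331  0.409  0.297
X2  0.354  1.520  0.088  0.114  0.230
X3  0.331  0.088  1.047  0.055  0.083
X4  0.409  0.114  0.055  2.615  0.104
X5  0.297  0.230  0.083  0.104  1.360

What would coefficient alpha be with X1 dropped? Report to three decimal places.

α = 0.228

Remaining items: X2, X3, X4, X5 (k = 4).
Σσᵢ² = 1.520 + 1.047 + 2.615 + 1.360 = 6.542
σ²_T = 6.542 + 2 × 0.674 = 7.890
α (item deleted) = (4/3)·(1 − 6.542/7.890) = 0.228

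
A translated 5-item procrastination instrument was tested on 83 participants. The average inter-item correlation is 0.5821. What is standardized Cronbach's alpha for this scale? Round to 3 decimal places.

Standardized α = k·r̄ / (1 + (k−1)·r̄) = 5 × 0.5821 / (1 + 4 × 0.5821)
  = 2.9105 / 3.3284 = 0.874

standardized Cronbach's alpha = 0.874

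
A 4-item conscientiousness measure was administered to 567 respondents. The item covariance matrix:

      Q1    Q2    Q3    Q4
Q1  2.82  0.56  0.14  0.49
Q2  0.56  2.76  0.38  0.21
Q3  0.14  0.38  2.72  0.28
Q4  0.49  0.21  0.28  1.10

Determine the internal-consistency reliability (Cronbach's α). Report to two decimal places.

ΣVar(i) = 2.82 + 2.76 + 2.72 + 1.10 = 9.40
Σ_{i<j} σ_ij = 2.06
σ²_total = 9.40 + 2 × 2.06 = 13.52
α = (k/(k−1))·(1 − ΣVar(i)/σ²_total) = (4/3)·(1 − 9.40/13.52) = 0.41

α = 0.41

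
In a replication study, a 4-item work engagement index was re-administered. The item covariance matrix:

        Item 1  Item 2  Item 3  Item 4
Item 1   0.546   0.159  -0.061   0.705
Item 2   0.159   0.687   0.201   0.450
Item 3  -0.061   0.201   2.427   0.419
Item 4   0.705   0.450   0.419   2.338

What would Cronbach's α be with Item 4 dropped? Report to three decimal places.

Remaining items: Item 1, Item 2, Item 3 (k = 3).
sum of item variances = 0.546 + 0.687 + 2.427 = 3.660
σ²_total = 3.660 + 2 × 0.299 = 4.258
α (item deleted) = (3/2)·(1 − 3.660/4.258) = 0.211

Cronbach's α = 0.211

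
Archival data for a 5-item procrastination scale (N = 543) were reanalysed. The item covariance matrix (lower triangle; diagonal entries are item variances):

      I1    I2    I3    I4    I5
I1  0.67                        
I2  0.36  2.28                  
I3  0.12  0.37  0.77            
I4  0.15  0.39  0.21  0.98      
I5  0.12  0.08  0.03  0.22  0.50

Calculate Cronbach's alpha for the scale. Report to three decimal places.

ΣVar(i) = 0.67 + 2.28 + 0.77 + 0.98 + 0.50 = 5.20
Σ_{i<j} σ_ij = 2.05
Var(T) = 5.20 + 2 × 2.05 = 9.30
α = (k/(k−1))·(1 − ΣVar(i)/Var(T)) = (5/4)·(1 − 5.20/9.30) = 0.551

Cronbach's alpha = 0.551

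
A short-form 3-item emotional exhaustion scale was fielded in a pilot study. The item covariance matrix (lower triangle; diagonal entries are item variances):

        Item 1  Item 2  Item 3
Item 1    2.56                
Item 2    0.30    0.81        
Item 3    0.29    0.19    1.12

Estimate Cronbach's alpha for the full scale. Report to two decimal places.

sum of item variances = 2.56 + 0.81 + 1.12 = 4.49
Sum of the distinct covariances = 0.78
σ²_total = 4.49 + 2 × 0.78 = 6.05
α = (k/(k−1))·(1 − sum of item variances/σ²_total) = (3/2)·(1 − 4.49/6.05) = 0.39

Cronbach's alpha = 0.39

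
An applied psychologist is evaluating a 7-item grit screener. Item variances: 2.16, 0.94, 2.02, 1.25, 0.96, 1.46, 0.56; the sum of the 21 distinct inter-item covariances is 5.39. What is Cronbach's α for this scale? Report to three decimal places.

α = 0.625

Σσᵢ² = 2.16 + 0.94 + 2.02 + 1.25 + 0.96 + 1.46 + 0.56 = 9.35
Sum of distinct covariances = 5.39
Var(T) = Σσᵢ² + 2·Σcov = 9.35 + 2 × 5.39 = 20.13
α = (7/6)·(1 − 9.35/20.13) = 0.625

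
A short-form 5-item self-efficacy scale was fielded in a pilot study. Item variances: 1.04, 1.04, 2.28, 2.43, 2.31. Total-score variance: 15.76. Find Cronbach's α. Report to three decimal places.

Σσᵢ² = 1.04 + 1.04 + 2.28 + 2.43 + 2.31 = 9.10
α = (k/(k−1))·(1 − Σσᵢ²/total variance) = (5/4)·(1 − 9.10/15.76) = 0.528

Cronbach's α = 0.528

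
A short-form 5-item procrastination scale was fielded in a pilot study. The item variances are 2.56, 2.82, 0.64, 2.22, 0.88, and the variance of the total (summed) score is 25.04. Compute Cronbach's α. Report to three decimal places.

Cronbach's α = 0.795

Σσ²ᵢ = 2.56 + 2.82 + 0.64 + 2.22 + 0.88 = 9.12
α = (k/(k−1))·(1 − Σσ²ᵢ/total variance) = (5/4)·(1 − 9.12/25.04) = 0.795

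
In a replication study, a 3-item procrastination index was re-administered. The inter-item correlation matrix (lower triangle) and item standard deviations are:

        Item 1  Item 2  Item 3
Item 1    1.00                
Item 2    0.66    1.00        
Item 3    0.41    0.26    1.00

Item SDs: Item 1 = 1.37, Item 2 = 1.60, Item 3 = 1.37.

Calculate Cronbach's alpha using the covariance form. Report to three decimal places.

Cronbach's alpha = 0.703

Σσ²ᵢ = 1.37² + 1.60² + 1.37² = 6.3138
Covariances σ_ij = r_ij · s_i · s_j:
  σ(Item 1,Item 2) = 0.66 × 1.37 × 1.60 = 1.4467
  σ(Item 1,Item 3) = 0.41 × 1.37 × 1.37 = 0.7695
  σ(Item 2,Item 3) = 0.26 × 1.60 × 1.37 = 0.5699
σ²_T = Σσ²ᵢ + 2·Σσ_ij = 6.3138 + 2 × 2.7861 = 11.8860
α = (3/2)·(1 − 6.3138/11.8860) = 0.703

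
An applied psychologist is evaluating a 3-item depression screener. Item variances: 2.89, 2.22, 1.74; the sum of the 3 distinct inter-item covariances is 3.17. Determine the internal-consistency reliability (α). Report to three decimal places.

Σσ²ᵢ = 2.89 + 2.22 + 1.74 = 6.85
Sum of distinct covariances = 3.17
σ²_T = Σσ²ᵢ + 2·Σcov = 6.85 + 2 × 3.17 = 13.19
α = (3/2)·(1 − 6.85/13.19) = 0.721

α = 0.721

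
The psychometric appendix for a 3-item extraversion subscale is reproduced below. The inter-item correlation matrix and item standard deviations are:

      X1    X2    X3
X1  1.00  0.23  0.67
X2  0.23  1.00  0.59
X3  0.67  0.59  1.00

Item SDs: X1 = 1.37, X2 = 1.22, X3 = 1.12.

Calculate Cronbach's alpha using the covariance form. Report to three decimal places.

Σσ²ᵢ = 1.37² + 1.22² + 1.12² = 4.6197
Covariances σ_ij = r_ij · s_i · s_j:
  σ(X1,X2) = 0.23 × 1.37 × 1.22 = 0.3844
  σ(X1,X3) = 0.67 × 1.37 × 1.12 = 1.0280
  σ(X2,X3) = 0.59 × 1.22 × 1.12 = 0.8062
σ²_T = Σσ²ᵢ + 2·Σσ_ij = 4.6197 + 2 × 2.2186 = 9.0569
α = (3/2)·(1 − 4.6197/9.0569) = 0.735

α = 0.735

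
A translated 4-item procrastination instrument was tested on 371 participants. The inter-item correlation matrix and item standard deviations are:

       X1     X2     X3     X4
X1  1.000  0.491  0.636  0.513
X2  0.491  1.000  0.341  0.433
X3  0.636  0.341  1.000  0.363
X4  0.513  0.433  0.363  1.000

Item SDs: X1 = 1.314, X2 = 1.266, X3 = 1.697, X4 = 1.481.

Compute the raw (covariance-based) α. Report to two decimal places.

α = 0.77

Σσ²ᵢ = 1.314² + 1.266² + 1.697² + 1.481² = 8.4025
Covariances σ_ij = r_ij · s_i · s_j:
  σ(X1,X2) = 0.491 × 1.314 × 1.266 = 0.8168
  σ(X1,X3) = 0.636 × 1.314 × 1.697 = 1.4182
  σ(X1,X4) = 0.513 × 1.314 × 1.481 = 0.9983
  σ(X2,X3) = 0.341 × 1.266 × 1.697 = 0.7326
  σ(X2,X4) = 0.433 × 1.266 × 1.481 = 0.8119
  σ(X3,X4) = 0.363 × 1.697 × 1.481 = 0.9123
σ²_T = Σσ²ᵢ + 2·Σσ_ij = 8.4025 + 2 × 5.6901 = 19.7827
α = (4/3)·(1 − 8.4025/19.7827) = 0.77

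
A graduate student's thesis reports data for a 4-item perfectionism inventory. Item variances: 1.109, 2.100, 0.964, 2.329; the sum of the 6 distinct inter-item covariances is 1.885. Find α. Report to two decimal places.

ΣVar(i) = 1.109 + 2.100 + 0.964 + 2.329 = 6.502
Sum of distinct covariances = 1.885
σ²_T = ΣVar(i) + 2·Σcov = 6.502 + 2 × 1.885 = 10.272
α = (4/3)·(1 − 6.502/10.272) = 0.49

α = 0.49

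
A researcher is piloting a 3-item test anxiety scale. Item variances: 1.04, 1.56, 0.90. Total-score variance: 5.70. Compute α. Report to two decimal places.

α = 0.58

ΣVar(i) = 1.04 + 1.56 + 0.90 = 3.50
α = (k/(k−1))·(1 − ΣVar(i)/Var(T)) = (3/2)·(1 − 3.50/5.70) = 0.58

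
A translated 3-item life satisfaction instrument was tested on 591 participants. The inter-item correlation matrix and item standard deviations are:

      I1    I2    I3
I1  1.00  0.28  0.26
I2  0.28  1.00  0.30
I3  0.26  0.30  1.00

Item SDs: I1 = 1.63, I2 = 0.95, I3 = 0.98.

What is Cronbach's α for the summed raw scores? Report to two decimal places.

Σσ²ᵢ = 1.63² + 0.95² + 0.98² = 4.5198
Covariances σ_ij = r_ij · s_i · s_j:
  σ(I1,I2) = 0.28 × 1.63 × 0.95 = 0.4336
  σ(I1,I3) = 0.26 × 1.63 × 0.98 = 0.4153
  σ(I2,I3) = 0.30 × 0.95 × 0.98 = 0.2793
σ²_T = Σσ²ᵢ + 2·Σσ_ij = 4.5198 + 2 × 1.1282 = 6.7762
α = (3/2)·(1 − 4.5198/6.7762) = 0.50

Cronbach's α = 0.50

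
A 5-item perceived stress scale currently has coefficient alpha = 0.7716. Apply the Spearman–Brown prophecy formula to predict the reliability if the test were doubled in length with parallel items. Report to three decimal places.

predicted reliability = 0.871

Length factor m = 2
α' = m·α / (1 + (m−1)·α)
   = 2 × 0.7716 / (1 + (2 − 1) × 0.7716)
   = 1.5432 / 1.7716 = 0.871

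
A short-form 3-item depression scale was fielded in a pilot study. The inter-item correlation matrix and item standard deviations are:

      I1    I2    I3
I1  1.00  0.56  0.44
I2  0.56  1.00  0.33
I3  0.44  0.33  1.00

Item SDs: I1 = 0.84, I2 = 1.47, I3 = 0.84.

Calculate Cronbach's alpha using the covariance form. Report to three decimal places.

Σσ²ᵢ = 0.84² + 1.47² + 0.84² = 3.5721
Covariances σ_ij = r_ij · s_i · s_j:
  σ(I1,I2) = 0.56 × 0.84 × 1.47 = 0.6915
  σ(I1,I3) = 0.44 × 0.84 × 0.84 = 0.3105
  σ(I2,I3) = 0.33 × 1.47 × 0.84 = 0.4075
σ²_T = Σσ²ᵢ + 2·Σσ_ij = 3.5721 + 2 × 1.4095 = 6.3911
α = (3/2)·(1 − 3.5721/6.3911) = 0.662

α = 0.662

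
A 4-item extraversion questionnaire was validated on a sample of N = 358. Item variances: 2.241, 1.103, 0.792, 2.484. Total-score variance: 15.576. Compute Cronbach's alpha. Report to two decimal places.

α = 0.77

Σσ²ᵢ = 2.241 + 1.103 + 0.792 + 2.484 = 6.620
α = (k/(k−1))·(1 − Σσ²ᵢ/σ²_total) = (4/3)·(1 − 6.620/15.576) = 0.77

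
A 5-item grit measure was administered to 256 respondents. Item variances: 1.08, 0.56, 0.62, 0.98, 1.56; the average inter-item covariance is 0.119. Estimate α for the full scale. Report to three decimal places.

α = 0.414

Σσᵢ² = 1.08 + 0.56 + 0.62 + 0.98 + 1.56 = 4.80
Sum of the 10 distinct covariances = 10 × 0.119 = 1.190
Var(T) = Σσᵢ² + 2·Σcov = 4.80 + 2 × 1.190 = 7.180
α = (5/4)·(1 − 4.80/7.180) = 0.414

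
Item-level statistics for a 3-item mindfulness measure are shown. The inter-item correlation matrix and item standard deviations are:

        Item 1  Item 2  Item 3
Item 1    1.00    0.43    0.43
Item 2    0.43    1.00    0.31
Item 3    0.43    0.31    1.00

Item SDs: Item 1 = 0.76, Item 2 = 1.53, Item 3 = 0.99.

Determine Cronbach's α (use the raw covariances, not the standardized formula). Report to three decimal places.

Σσ²ᵢ = 0.76² + 1.53² + 0.99² = 3.8986
Covariances σ_ij = r_ij · s_i · s_j:
  σ(Item 1,Item 2) = 0.43 × 0.76 × 1.53 = 0.5000
  σ(Item 1,Item 3) = 0.43 × 0.76 × 0.99 = 0.3235
  σ(Item 2,Item 3) = 0.31 × 1.53 × 0.99 = 0.4696
σ²_T = Σσ²ᵢ + 2·Σσ_ij = 3.8986 + 2 × 1.2931 = 6.4848
α = (3/2)·(1 − 3.8986/6.4848) = 0.598

α = 0.598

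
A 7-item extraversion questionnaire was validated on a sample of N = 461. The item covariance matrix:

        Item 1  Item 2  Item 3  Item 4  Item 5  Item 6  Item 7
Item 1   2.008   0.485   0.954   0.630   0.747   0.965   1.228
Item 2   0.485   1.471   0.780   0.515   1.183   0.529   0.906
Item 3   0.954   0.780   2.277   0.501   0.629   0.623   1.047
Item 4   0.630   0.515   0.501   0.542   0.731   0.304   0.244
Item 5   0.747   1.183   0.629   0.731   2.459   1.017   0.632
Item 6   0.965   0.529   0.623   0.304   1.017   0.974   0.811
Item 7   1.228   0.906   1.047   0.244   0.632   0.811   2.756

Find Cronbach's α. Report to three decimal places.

α = 0.831

Σσ²ᵢ = 2.008 + 1.471 + 2.277 + 0.542 + 2.459 + 0.974 + 2.756 = 12.487
Σ_{i<j} σ_ij = 15.461
σ²_T = 12.487 + 2 × 15.461 = 43.409
α = (k/(k−1))·(1 − Σσ²ᵢ/σ²_T) = (7/6)·(1 − 12.487/43.409) = 0.831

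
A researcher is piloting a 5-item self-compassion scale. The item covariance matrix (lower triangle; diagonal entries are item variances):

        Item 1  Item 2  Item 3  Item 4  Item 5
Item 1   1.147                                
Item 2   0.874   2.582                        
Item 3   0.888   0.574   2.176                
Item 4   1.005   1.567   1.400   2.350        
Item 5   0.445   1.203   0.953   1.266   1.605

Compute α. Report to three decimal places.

Σσᵢ² = 1.147 + 2.582 + 2.176 + 2.350 + 1.605 = 9.860
Σ_{i<j} σ_ij = 10.175
σ²_T = 9.860 + 2 × 10.175 = 30.210
α = (k/(k−1))·(1 − Σσᵢ²/σ²_T) = (5/4)·(1 − 9.860/30.210) = 0.842

α = 0.842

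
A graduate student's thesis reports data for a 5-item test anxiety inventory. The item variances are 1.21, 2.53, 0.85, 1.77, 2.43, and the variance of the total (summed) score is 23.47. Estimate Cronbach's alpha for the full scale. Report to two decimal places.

sum of item variances = 1.21 + 2.53 + 0.85 + 1.77 + 2.43 = 8.79
α = (k/(k−1))·(1 − sum of item variances/total variance) = (5/4)·(1 − 8.79/23.47) = 0.78

Cronbach's alpha = 0.78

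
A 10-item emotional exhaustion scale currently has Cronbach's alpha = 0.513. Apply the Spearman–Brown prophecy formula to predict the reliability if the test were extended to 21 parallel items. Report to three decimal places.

predicted reliability = 0.689

Length factor m = 21/10 = 2.1000
α' = m·α / (1 + (m−1)·α)
   = 21/10 × 0.513 / (1 + (21/10 − 1) × 0.513)
   = 1.0773 / 1.5643 = 0.689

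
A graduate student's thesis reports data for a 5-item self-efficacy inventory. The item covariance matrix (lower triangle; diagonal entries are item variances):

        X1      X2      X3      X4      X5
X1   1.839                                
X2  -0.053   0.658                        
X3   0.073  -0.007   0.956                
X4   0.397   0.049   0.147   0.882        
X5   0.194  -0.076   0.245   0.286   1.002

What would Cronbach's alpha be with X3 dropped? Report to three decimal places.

Remaining items: X1, X2, X4, X5 (k = 4).
Σσ²ᵢ = 1.839 + 0.658 + 0.882 + 1.002 = 4.381
Var(T) = 4.381 + 2 × 0.797 = 5.975
α (item deleted) = (4/3)·(1 − 4.381/5.975) = 0.356

α = 0.356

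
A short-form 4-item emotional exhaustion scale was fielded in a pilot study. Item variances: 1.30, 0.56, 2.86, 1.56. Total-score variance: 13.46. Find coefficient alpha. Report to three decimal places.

coefficient alpha = 0.711

Σσᵢ² = 1.30 + 0.56 + 2.86 + 1.56 = 6.28
α = (k/(k−1))·(1 − Σσᵢ²/total variance) = (4/3)·(1 − 6.28/13.46) = 0.711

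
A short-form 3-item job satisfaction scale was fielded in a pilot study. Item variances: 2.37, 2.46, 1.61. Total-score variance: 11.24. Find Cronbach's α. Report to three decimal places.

α = 0.641

Σσᵢ² = 2.37 + 2.46 + 1.61 = 6.44
α = (k/(k−1))·(1 − Σσᵢ²/total variance) = (3/2)·(1 − 6.44/11.24) = 0.641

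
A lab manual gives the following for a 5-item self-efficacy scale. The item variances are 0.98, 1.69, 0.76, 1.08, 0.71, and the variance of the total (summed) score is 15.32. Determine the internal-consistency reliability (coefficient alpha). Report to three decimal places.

ΣVar(i) = 0.98 + 1.69 + 0.76 + 1.08 + 0.71 = 5.22
α = (k/(k−1))·(1 − ΣVar(i)/σ²_T) = (5/4)·(1 − 5.22/15.32) = 0.824

α = 0.824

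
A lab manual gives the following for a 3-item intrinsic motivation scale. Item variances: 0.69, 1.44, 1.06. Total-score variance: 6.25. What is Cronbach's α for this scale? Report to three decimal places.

Σσ²ᵢ = 0.69 + 1.44 + 1.06 = 3.19
α = (k/(k−1))·(1 − Σσ²ᵢ/σ²_T) = (3/2)·(1 − 3.19/6.25) = 0.734

Cronbach's α = 0.734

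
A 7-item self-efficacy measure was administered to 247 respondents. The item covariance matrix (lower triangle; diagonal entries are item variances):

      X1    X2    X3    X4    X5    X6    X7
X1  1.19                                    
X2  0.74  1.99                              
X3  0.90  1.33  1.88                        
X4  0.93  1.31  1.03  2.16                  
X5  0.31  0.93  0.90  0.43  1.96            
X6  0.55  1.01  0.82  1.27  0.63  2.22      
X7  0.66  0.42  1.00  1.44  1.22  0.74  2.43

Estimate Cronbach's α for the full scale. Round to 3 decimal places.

Σσ²ᵢ = 1.19 + 1.99 + 1.88 + 2.16 + 1.96 + 2.22 + 2.43 = 13.83
Sum of off-diagonal covariances = 18.57
σ²_T = 13.83 + 2 × 18.57 = 50.97
α = (k/(k−1))·(1 − Σσ²ᵢ/σ²_T) = (7/6)·(1 − 13.83/50.97) = 0.850

α = 0.850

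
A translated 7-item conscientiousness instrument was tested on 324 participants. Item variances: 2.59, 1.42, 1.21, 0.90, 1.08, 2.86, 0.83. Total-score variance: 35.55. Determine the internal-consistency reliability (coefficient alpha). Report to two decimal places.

Σσ²ᵢ = 2.59 + 1.42 + 1.21 + 0.90 + 1.08 + 2.86 + 0.83 = 10.89
α = (k/(k−1))·(1 − Σσ²ᵢ/σ²_T) = (7/6)·(1 − 10.89/35.55) = 0.81

α = 0.81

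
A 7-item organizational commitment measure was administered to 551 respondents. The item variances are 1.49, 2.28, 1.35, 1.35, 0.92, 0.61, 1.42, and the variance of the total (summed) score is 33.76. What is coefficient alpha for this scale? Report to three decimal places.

coefficient alpha = 0.841

ΣVar(i) = 1.49 + 2.28 + 1.35 + 1.35 + 0.92 + 0.61 + 1.42 = 9.42
α = (k/(k−1))·(1 − ΣVar(i)/σ²_T) = (7/6)·(1 − 9.42/33.76) = 0.841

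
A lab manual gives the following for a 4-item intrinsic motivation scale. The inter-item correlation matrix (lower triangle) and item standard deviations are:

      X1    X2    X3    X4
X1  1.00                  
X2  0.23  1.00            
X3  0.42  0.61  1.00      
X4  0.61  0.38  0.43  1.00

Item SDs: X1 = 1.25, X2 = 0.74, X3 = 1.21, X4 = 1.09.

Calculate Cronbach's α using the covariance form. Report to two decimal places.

Σσ²ᵢ = 1.25² + 0.74² + 1.21² + 1.09² = 4.7623
Covariances σ_ij = r_ij · s_i · s_j:
  σ(X1,X2) = 0.23 × 1.25 × 0.74 = 0.2128
  σ(X1,X3) = 0.42 × 1.25 × 1.21 = 0.6352
  σ(X1,X4) = 0.61 × 1.25 × 1.09 = 0.8311
  σ(X2,X3) = 0.61 × 0.74 × 1.21 = 0.5462
  σ(X2,X4) = 0.38 × 0.74 × 1.09 = 0.3065
  σ(X3,X4) = 0.43 × 1.21 × 1.09 = 0.5671
σ²_T = Σσ²ᵢ + 2·Σσ_ij = 4.7623 + 2 × 3.0989 = 10.9601
α = (4/3)·(1 − 4.7623/10.9601) = 0.75

α = 0.75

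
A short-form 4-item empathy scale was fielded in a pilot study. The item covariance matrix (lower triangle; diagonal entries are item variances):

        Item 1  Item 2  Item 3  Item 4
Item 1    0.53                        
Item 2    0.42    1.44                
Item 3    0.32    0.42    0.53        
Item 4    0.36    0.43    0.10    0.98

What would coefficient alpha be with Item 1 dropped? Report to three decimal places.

Remaining items: Item 2, Item 3, Item 4 (k = 3).
sum of item variances = 1.44 + 0.53 + 0.98 = 2.95
Var(T) = 2.95 + 2 × 0.95 = 4.85
α (item deleted) = (3/2)·(1 − 2.95/4.85) = 0.588

coefficient alpha = 0.588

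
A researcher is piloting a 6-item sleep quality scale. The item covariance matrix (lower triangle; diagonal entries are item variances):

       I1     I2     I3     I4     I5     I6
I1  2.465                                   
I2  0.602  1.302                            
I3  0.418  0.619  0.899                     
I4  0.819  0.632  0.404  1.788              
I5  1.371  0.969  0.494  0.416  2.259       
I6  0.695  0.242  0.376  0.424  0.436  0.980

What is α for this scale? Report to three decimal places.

Σσ²ᵢ = 2.465 + 1.302 + 0.899 + 1.788 + 2.259 + 0.980 = 9.693
Sum of off-diagonal covariances = 8.917
σ²_total = 9.693 + 2 × 8.917 = 27.527
α = (k/(k−1))·(1 − Σσ²ᵢ/σ²_total) = (6/5)·(1 − 9.693/27.527) = 0.777

α = 0.777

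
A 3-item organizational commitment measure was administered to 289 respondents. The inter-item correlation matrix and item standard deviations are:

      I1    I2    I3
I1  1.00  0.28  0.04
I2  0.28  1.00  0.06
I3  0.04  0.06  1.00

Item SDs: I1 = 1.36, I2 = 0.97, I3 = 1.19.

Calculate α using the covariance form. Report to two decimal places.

Σσ²ᵢ = 1.36² + 0.97² + 1.19² = 4.2066
Covariances σ_ij = r_ij · s_i · s_j:
  σ(I1,I2) = 0.28 × 1.36 × 0.97 = 0.3694
  σ(I1,I3) = 0.04 × 1.36 × 1.19 = 0.0647
  σ(I2,I3) = 0.06 × 0.97 × 1.19 = 0.0693
σ²_T = Σσ²ᵢ + 2·Σσ_ij = 4.2066 + 2 × 0.5034 = 5.2134
α = (3/2)·(1 − 4.2066/5.2134) = 0.29

α = 0.29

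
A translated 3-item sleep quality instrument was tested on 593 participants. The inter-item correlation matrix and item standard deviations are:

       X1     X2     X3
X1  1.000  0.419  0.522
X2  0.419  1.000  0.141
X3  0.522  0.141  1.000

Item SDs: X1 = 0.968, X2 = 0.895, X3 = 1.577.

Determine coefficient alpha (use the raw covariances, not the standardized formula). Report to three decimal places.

α = 0.587

Σσ²ᵢ = 0.968² + 0.895² + 1.577² = 4.2250
Covariances σ_ij = r_ij · s_i · s_j:
  σ(X1,X2) = 0.419 × 0.968 × 0.895 = 0.3630
  σ(X1,X3) = 0.522 × 0.968 × 1.577 = 0.7969
  σ(X2,X3) = 0.141 × 0.895 × 1.577 = 0.1990
σ²_T = Σσ²ᵢ + 2·Σσ_ij = 4.2250 + 2 × 1.3589 = 6.9428
α = (3/2)·(1 − 4.2250/6.9428) = 0.587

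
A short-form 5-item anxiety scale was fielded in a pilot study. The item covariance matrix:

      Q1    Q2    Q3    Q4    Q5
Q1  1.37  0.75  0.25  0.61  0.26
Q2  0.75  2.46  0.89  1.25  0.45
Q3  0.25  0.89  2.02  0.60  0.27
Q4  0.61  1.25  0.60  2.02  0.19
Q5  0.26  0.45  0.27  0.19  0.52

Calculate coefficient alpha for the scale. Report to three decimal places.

coefficient alpha = 0.710

Σσ²ᵢ = 1.37 + 2.46 + 2.02 + 2.02 + 0.52 = 8.39
Sum of the distinct covariances = 5.52
total variance = 8.39 + 2 × 5.52 = 19.43
α = (k/(k−1))·(1 − Σσ²ᵢ/total variance) = (5/4)·(1 − 8.39/19.43) = 0.710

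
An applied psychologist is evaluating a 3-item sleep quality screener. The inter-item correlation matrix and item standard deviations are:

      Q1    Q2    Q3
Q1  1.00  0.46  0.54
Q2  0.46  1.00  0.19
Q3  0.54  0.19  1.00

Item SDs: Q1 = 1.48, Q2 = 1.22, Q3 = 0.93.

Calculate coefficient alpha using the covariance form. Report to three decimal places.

Σσ²ᵢ = 1.48² + 1.22² + 0.93² = 4.5437
Covariances σ_ij = r_ij · s_i · s_j:
  σ(Q1,Q2) = 0.46 × 1.48 × 1.22 = 0.8306
  σ(Q1,Q3) = 0.54 × 1.48 × 0.93 = 0.7433
  σ(Q2,Q3) = 0.19 × 1.22 × 0.93 = 0.2156
σ²_T = Σσ²ᵢ + 2·Σσ_ij = 4.5437 + 2 × 1.7895 = 8.1227
α = (3/2)·(1 − 4.5437/8.1227) = 0.661

α = 0.661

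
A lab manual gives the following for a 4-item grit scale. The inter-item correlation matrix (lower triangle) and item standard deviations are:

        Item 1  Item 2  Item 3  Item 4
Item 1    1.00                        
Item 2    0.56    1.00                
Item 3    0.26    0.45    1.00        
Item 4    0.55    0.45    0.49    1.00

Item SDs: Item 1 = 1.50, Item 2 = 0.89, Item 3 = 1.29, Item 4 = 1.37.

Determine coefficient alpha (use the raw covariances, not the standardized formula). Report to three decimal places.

coefficient alpha = 0.756

Σσ²ᵢ = 1.50² + 0.89² + 1.29² + 1.37² = 6.5831
Covariances σ_ij = r_ij · s_i · s_j:
  σ(Item 1,Item 2) = 0.56 × 1.50 × 0.89 = 0.7476
  σ(Item 1,Item 3) = 0.26 × 1.50 × 1.29 = 0.5031
  σ(Item 1,Item 4) = 0.55 × 1.50 × 1.37 = 1.1303
  σ(Item 2,Item 3) = 0.45 × 0.89 × 1.29 = 0.5166
  σ(Item 2,Item 4) = 0.45 × 0.89 × 1.37 = 0.5487
  σ(Item 3,Item 4) = 0.49 × 1.29 × 1.37 = 0.8660
σ²_T = Σσ²ᵢ + 2·Σσ_ij = 6.5831 + 2 × 4.3123 = 15.2077
α = (4/3)·(1 − 6.5831/15.2077) = 0.756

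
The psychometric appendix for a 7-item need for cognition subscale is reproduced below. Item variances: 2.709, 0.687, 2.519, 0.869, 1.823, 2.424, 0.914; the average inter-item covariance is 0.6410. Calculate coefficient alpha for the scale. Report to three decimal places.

sum of item variances = 2.709 + 0.687 + 2.519 + 0.869 + 1.823 + 2.424 + 0.914 = 11.945
Sum of the 21 distinct covariances = 21 × 0.6410 = 13.4610
total variance = sum of item variances + 2·Σcov = 11.945 + 2 × 13.4610 = 38.8670
α = (7/6)·(1 − 11.945/38.8670) = 0.808

α = 0.808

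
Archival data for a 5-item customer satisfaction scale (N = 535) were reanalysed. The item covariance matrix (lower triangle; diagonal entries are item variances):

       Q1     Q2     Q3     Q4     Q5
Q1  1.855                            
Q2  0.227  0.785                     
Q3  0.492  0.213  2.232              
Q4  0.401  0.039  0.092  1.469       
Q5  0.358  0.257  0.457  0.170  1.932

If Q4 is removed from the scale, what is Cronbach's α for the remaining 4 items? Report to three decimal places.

α = 0.494

Remaining items: Q1, Q2, Q3, Q5 (k = 4).
ΣVar(i) = 1.855 + 0.785 + 2.232 + 1.932 = 6.804
Var(T) = 6.804 + 2 × 2.004 = 10.812
α (item deleted) = (4/3)·(1 − 6.804/10.812) = 0.494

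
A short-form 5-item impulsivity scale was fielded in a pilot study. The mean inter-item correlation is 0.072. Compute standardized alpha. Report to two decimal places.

α = 0.28

Standardized α = k·r̄ / (1 + (k−1)·r̄) = 5 × 0.072 / (1 + 4 × 0.072)
  = 0.3600 / 1.2880 = 0.28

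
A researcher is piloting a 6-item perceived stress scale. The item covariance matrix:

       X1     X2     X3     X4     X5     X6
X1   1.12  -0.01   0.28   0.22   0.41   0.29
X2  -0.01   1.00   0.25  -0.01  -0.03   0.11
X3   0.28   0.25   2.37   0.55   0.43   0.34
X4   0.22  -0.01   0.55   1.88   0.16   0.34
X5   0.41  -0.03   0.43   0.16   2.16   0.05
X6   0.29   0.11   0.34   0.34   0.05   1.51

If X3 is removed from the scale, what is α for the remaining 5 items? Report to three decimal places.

α = 0.356

Remaining items: X1, X2, X4, X5, X6 (k = 5).
ΣVar(i) = 1.12 + 1.00 + 1.88 + 2.16 + 1.51 = 7.67
total variance = 7.67 + 2 × 1.53 = 10.73
α (item deleted) = (5/4)·(1 − 7.67/10.73) = 0.356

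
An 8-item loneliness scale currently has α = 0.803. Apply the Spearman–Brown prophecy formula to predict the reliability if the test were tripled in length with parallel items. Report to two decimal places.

predicted reliability = 0.92

Length factor m = 3
α' = m·α / (1 + (m−1)·α)
   = 3 × 0.803 / (1 + (3 − 1) × 0.803)
   = 2.4090 / 2.6060 = 0.92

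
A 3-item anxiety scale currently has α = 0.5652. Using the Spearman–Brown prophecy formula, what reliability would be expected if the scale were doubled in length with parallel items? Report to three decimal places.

predicted reliability = 0.722

Length factor m = 2
α' = m·α / (1 + (m−1)·α)
   = 2 × 0.5652 / (1 + (2 − 1) × 0.5652)
   = 1.1304 / 1.5652 = 0.722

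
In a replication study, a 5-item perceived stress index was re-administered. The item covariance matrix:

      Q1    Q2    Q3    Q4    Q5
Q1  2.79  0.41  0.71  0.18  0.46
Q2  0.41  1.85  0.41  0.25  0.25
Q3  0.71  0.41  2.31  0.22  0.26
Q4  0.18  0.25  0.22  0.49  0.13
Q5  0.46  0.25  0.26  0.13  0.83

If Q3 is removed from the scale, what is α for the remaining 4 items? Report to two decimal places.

Remaining items: Q1, Q2, Q4, Q5 (k = 4).
Σσᵢ² = 2.79 + 1.85 + 0.49 + 0.83 = 5.96
Var(T) = 5.96 + 2 × 1.68 = 9.32
α (item deleted) = (4/3)·(1 − 5.96/9.32) = 0.48

α = 0.48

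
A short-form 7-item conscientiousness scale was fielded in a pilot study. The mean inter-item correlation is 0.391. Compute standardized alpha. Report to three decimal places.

standardized alpha = 0.818

Standardized α = k·r̄ / (1 + (k−1)·r̄) = 7 × 0.391 / (1 + 6 × 0.391)
  = 2.7370 / 3.3460 = 0.818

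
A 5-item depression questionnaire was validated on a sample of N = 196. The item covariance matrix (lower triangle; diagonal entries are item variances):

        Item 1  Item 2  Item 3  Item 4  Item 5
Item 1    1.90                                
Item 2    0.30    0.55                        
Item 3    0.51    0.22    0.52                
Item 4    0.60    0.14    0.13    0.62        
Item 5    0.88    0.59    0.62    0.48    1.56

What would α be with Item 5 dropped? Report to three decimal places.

Remaining items: Item 1, Item 2, Item 3, Item 4 (k = 4).
ΣVar(i) = 1.90 + 0.55 + 0.52 + 0.62 = 3.59
Var(T) = 3.59 + 2 × 1.90 = 7.39
α (item deleted) = (4/3)·(1 − 3.59/7.39) = 0.686

α = 0.686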